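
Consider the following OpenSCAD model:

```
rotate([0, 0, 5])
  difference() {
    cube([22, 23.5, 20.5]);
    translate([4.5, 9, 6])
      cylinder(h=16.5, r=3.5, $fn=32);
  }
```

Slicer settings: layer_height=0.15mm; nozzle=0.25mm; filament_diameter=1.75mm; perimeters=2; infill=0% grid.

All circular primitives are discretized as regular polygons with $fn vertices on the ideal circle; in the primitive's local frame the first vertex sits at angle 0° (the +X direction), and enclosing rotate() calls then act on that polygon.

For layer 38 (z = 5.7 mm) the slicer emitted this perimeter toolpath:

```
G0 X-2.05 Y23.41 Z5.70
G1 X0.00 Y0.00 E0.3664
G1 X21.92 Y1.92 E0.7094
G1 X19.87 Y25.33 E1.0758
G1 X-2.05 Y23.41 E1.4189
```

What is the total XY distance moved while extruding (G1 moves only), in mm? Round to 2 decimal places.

Sum the Euclidean lengths of each G1 segment: total = 91.01 mm.

91.01 mm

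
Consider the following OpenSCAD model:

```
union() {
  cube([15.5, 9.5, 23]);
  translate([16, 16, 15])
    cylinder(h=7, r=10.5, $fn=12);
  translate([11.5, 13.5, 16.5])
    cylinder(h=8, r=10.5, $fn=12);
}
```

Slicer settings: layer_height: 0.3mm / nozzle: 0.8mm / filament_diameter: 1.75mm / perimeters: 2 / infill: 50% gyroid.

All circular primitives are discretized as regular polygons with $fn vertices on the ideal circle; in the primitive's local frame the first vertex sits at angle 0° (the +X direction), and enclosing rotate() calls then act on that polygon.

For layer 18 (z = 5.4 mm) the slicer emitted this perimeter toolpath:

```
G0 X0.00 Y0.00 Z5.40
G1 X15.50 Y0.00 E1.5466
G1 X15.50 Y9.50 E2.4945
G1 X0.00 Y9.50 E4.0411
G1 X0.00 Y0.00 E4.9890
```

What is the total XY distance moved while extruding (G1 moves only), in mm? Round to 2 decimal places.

Sum the Euclidean lengths of each G1 segment: total = 50.00 mm.

50.00 mm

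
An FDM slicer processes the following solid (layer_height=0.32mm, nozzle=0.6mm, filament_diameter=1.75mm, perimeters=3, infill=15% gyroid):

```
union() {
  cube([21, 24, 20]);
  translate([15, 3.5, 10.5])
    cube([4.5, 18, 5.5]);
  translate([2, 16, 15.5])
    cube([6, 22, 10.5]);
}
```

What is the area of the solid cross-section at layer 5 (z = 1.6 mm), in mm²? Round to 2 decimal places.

504.00 mm²

At z = 1.6 mm: the cube is present — its section is the full 21×24 rectangle (area 504.00 mm²); the cube at (15, 3.5) is not intersected at this z (z outside [10.5, 16]); the cube at (2, 16) is not intersected at this z (z outside [15.5, 26]); Combining (union): only the 21×24 cube is present, so the union is just that shape — area = 504.00 mm². Overall, the cross-section is a single solid region. Net area = 504.00 mm².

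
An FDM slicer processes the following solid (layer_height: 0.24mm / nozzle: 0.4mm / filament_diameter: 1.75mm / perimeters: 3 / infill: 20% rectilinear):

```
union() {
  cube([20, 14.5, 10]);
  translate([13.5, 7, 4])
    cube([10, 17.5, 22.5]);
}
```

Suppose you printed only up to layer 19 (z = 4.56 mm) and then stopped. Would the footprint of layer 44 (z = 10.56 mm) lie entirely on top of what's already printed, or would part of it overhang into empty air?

Compare the two slices. At z = 4.56: the cube is present — its section is the full 20×14.5 rectangle (area 290.00 mm²); the 10×17.5 cube at (13.5, 7) contributes its full rectangle (area 175.00 mm²); Merging all regions: the regions partially overlap — summed areas 465.00 mm² minus the doubly-counted overlap 48.75 mm² gives 416.25 mm² — area = 416.25 mm². At z = 10.56: the cube does not reach this height (z outside [0, 10]); the cube at (13.5, 7) is present — its section is the full 10×17.5 rectangle (area 175.00 mm²); Merging all regions: only the 10×17.5 cube at (13.5, 7) is present, so the union is just that shape — area = 175.00 mm². Checking containment: the cross-section at z = 10.56 is a subset of the cross-section at z = 4.56.

entirely on top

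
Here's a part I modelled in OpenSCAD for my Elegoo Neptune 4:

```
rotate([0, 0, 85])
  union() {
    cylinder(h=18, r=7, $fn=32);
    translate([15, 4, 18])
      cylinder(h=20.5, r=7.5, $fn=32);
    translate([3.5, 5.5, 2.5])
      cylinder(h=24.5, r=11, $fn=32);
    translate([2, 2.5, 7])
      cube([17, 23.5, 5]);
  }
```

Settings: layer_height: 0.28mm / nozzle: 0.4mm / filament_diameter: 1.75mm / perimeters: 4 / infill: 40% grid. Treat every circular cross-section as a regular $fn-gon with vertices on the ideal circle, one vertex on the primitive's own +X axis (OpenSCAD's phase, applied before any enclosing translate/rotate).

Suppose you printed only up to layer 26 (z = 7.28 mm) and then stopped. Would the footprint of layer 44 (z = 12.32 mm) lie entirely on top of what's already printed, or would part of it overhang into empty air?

entirely on top

Compare the two slices. At z = 7.28: the r=7 cylinder gives a regular 32-gon of circumradius 7 (constant along its height) (area = (32/2)·7.000²·sin(360°/32) = 152.95 mm²); the cylinder at (15, 4) is not intersected at this z (z outside [18, 38.5]); the r=11 cylinder at (3.5, 5.5) contributes a regular 32-gon of circumradius 11 (area = (32/2)·11.000²·sin(360°/32) = 377.69 mm²); the cube at (2, 2.5) (footprint 17×23.5) is included at this height (area 399.50 mm²); Taking the union: the regions partially overlap — summed areas 930.15 mm² minus the doubly-counted overlap 274.81 mm² gives 655.33 mm² — area = 655.33 mm²; (rotated 85° about Z; rotation is an isometry so areas/perimeters/island counts are preserved). At z = 12.32: the cylinder: section is a regular 32-gon, circumradius r=7 (area = (32/2)·7.000²·sin(360°/32) = 152.95 mm²); the cylinder at (15, 4) is absent (z outside [18, 38.5]); the cylinder at (3.5, 5.5): section is a regular 32-gon, circumradius r=11 (area = (32/2)·11.000²·sin(360°/32) = 377.69 mm²); the cube at (2, 2.5) is absent (z outside [7, 12]); Combining (union): the regions partially overlap — summed areas 530.65 mm² minus the doubly-counted overlap 127.02 mm² gives 403.63 mm² — area = 403.63 mm²; (rotated 85° about Z; rotation is an isometry so areas/perimeters/island counts are preserved). Checking containment: the cross-section at z = 12.32 is a subset of the cross-section at z = 7.28.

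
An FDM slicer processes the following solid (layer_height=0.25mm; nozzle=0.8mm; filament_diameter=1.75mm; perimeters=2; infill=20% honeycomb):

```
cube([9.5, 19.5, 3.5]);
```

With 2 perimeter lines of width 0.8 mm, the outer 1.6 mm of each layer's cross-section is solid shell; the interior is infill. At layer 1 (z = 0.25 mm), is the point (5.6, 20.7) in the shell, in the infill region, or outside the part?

outside

At z = 0.25 mm: the cube (footprint 9.5×19.5) is included at this height. Overall, the cross-section is a single solid region. The nearest boundary edge runs (9.50, 19.50)→(0.00, 19.50); distance from the point to it = 1.20 mm. The point is not inside any of the regions above, so it lies outside the cross-section (1.20 mm from the nearest boundary).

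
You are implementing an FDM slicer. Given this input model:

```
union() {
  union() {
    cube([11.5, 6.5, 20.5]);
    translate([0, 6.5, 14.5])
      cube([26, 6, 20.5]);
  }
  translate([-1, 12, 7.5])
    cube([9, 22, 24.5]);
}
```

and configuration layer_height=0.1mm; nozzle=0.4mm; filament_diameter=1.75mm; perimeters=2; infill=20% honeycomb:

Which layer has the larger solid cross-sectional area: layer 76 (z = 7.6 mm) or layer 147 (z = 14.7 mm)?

Layer 76 (z = 7.6): the 11.5×6.5 cube contributes its full rectangle (area 74.75 mm²); the cube at (0, 6.5) is not intersected at this z (z outside [14.5, 35]); Taking the union: only the 11.5×6.5 cube is present, so the union is just that shape — area = 74.75 mm²; the cube at (-1, 12) (footprint 9×22) is included at this height (area 198.00 mm²); Combining (union): the 2 present regions are separate (no shared area or edge), so areas and boundary lengths simply add and each stays a separate island — area = 272.75 mm². So its area = 272.75 mm². Layer 147 (z = 14.7): the cube (footprint 11.5×6.5) is included at this height (area 74.75 mm²); the 26×6 cube at (0, 6.5) contributes its full rectangle (area 156.00 mm²); Combining (union): the 2 present regions share edge segments without overlapping in area, so areas simply add but the touching pieces fuse into one outline (the shared edge portions become interior and drop out of the boundary) — area = 230.75 mm²; the cube at (-1, 12) is present — its section is the full 9×22 rectangle (area 198.00 mm²); Merging all regions: the regions partially overlap — summed areas 428.75 mm² minus the doubly-counted overlap 4.00 mm² gives 424.75 mm² — area = 424.75 mm². So its area = 424.75 mm². Layer 147 is larger (424.75 vs 272.75 mm²).

layer 147 (z = 14.7 mm)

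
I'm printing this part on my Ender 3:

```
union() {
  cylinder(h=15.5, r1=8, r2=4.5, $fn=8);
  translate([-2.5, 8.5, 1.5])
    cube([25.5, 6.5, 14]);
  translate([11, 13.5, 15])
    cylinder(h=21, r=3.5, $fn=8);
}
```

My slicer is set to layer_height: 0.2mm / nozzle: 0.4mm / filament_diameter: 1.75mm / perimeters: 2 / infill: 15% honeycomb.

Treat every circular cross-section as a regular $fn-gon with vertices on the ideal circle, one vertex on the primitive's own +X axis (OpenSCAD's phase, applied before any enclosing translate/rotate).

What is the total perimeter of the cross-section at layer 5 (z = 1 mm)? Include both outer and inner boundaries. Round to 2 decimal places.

At z = 1 mm: the cone: at t=0.065 of its height the radius interpolates to r₁+(r₂−r₁)t = 7.774, giving a regular 8-gon of that circumradius (perimeter = 2·8·7.774·sin(180°/8) = 47.60 mm); the cube at (-2.5, 8.5) is not intersected at this z (z outside [1.5, 15.5]); the cylinder at (11, 13.5) is absent (z outside [15, 36]); Taking the union: only the cone is present, so the union is just that shape — boundary = 47.60 mm. Overall, the cross-section is a single solid region. Total boundary length (outer) = 47.60 mm.

47.60 mm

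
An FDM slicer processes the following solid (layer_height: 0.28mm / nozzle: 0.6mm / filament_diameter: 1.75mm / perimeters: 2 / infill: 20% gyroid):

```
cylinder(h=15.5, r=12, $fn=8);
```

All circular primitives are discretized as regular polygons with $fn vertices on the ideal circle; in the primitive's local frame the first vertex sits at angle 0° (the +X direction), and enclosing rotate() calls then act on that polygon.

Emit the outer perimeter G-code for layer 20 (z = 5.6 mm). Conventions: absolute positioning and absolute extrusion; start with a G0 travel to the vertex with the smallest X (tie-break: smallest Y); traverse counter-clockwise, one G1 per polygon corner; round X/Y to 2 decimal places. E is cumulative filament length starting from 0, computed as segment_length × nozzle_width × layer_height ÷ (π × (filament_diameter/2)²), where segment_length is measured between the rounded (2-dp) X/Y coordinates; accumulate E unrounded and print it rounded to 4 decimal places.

G0 X-12.00 Y0.00 Z5.60
G1 X-8.49 Y-8.49 E0.6417
G1 X0.00 Y-12.00 E1.2833
G1 X8.49 Y-8.49 E1.9250
G1 X12.00 Y0.00 E2.5667
G1 X8.49 Y8.49 E3.2084
G1 X0.00 Y12.00 E3.8500
G1 X-8.49 Y8.49 E4.4917
G1 X-12.00 Y0.00 E5.1334

At z = 5.6 mm: the r=12 cylinder gives a regular 8-gon of circumradius 12 (constant along its height). The outline is a single polygon with 8 vertices. Extrusion per mm of travel: 0.6 × 0.28 / (π × 0.875²) = 0.069846. Accumulating E over each segment gives final E = 5.1334.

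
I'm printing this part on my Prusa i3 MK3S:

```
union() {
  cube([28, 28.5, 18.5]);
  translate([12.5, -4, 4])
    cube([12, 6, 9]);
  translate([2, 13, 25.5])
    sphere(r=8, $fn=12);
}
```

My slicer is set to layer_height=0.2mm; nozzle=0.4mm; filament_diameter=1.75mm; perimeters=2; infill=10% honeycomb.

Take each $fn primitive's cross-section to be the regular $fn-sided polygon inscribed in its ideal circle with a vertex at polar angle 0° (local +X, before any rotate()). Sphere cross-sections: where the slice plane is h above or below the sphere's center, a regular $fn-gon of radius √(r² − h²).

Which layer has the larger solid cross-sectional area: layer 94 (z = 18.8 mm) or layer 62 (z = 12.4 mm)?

Layer 94 (z = 18.8): the cube is absent (z outside [0, 18.5]); the cube at (12.5, -4) does not reach this height (z outside [4, 13]); the r=8 sphere at (2, 13) slices to a regular 12-gon of circumradius 4.371 (√(r²−h²) with h=6.7 from center) (area = (12/2)·4.371²·sin(360°/12) = 57.33 mm²); Combining (union): only the r=8 sphere at (2, 13) is present, so the union is just that shape — area = 57.33 mm². So its area = 57.33 mm². Layer 62 (z = 12.4): the cube (footprint 28×28.5) is included at this height (area 798.00 mm²); the cube at (12.5, -4) is present — its section is the full 12×6 rectangle (area 72.00 mm²); the sphere at (2, 13) is not intersected at this z (|z−center|=13.100 > r=8); Merging all regions: the regions partially overlap — summed areas 870.00 mm² minus the doubly-counted overlap 24.00 mm² gives 846.00 mm² — area = 846.00 mm². So its area = 846.00 mm². Layer 62 is larger (846.00 vs 57.33 mm²).

layer 62 (z = 12.4 mm)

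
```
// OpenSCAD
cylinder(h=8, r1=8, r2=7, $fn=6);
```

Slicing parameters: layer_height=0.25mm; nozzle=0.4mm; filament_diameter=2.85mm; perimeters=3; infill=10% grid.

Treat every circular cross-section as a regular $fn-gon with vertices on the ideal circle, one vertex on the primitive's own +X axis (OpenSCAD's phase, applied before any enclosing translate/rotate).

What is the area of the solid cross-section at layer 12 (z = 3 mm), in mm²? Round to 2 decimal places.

At z = 3 mm: the cone (r1=8→r2=7) has section circumradius 7.625 here — a regular 6-gon (area = (6/2)·7.625²·sin(360°/6) = 151.05 mm²). Overall, the cross-section is a single solid region. Net area = 151.05 mm².

151.05 mm²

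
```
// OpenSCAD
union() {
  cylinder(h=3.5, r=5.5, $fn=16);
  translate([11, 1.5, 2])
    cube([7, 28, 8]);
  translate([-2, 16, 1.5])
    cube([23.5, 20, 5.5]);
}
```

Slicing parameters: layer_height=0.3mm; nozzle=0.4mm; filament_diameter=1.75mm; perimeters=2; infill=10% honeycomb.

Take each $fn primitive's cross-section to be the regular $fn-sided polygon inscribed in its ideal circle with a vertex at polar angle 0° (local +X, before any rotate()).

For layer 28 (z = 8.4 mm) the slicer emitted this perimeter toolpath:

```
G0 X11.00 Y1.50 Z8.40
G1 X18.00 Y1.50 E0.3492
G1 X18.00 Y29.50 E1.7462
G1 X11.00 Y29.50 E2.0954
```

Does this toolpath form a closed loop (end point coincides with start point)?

no

Start point (G0): (11.00, 1.50). End point (last G1): the path does not return to the start — open.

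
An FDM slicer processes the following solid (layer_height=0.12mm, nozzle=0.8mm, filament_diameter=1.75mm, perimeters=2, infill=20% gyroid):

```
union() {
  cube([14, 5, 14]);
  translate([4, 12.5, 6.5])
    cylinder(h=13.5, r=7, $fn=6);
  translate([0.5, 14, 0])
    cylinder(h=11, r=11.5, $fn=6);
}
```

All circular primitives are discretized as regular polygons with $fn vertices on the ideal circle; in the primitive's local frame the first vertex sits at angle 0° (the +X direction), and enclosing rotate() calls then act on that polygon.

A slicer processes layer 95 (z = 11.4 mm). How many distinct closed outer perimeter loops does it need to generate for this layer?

At z = 11.4 mm: the cube (footprint 14×5) is included at this height; the r=7 cylinder at (4, 12.5) contributes a regular 6-gon of circumradius 7; the cylinder at (0.5, 14) is absent (z outside [0, 11]); Taking the union: the 2 present regions are separate (no shared area or edge), so areas and boundary lengths simply add and each stays a separate island — 2 connected regions. The result has 2 disconnected regions.

2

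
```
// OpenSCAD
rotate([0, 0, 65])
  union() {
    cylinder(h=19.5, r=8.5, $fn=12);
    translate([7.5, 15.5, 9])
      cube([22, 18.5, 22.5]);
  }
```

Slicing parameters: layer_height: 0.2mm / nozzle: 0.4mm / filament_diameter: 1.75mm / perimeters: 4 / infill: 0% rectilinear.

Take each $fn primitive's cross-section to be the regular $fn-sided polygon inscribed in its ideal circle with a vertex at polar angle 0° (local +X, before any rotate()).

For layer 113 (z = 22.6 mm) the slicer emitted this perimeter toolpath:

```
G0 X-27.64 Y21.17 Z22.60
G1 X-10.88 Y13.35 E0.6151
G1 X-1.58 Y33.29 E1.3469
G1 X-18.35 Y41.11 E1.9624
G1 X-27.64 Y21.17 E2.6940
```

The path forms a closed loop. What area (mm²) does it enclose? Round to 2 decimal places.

406.98 mm²

Apply the shoelace formula to the sequence of (X, Y) vertices; enclosed area = 406.98 mm².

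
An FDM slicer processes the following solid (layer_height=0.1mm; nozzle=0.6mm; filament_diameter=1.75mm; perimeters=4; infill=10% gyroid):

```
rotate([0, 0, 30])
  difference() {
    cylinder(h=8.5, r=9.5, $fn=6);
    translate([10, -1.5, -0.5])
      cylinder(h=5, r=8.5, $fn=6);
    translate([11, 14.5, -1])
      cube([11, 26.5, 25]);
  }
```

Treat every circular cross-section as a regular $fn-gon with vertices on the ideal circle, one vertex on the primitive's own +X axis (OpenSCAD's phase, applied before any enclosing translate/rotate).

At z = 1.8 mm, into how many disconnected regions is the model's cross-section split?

At z = 1.8 mm: the cylinder: section is a regular 6-gon, circumradius r=9.5; the r=8.5 cylinder at (10, -1.5) gives a regular 6-gon of circumradius 8.5 (constant along its height); the cube at (11, 14.5) (footprint 11×26.5) is included at this height; Subtracting the remaining from the first: starting from the r=9.5 cylinder, the r=8.5 cylinder at (10, -1.5) partially overlaps it — only the 54.72 mm² overlap (of its 187.71 mm²) is removed, clipping the outline; the 11×26.5 cube at (11, 14.5) misses the remaining region (no effect) — 1 connected region; (rotated 30° about Z; rotation is an isometry so areas/perimeters/island counts are preserved). The result has 1 disconnected region.

1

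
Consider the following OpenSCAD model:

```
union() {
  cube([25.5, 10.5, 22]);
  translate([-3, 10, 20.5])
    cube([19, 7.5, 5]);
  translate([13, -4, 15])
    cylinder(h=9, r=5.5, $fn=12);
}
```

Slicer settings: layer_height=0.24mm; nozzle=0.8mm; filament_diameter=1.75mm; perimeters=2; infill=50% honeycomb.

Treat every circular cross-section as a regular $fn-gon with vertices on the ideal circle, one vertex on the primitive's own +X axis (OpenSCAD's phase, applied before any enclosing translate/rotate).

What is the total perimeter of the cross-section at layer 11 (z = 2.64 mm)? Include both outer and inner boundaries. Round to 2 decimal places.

72.00 mm

At z = 2.64 mm: the cube is present — its section is the full 25.5×10.5 rectangle (perimeter 72.00 mm); the cube at (-3, 10) is absent (z outside [20.5, 25.5]); the cylinder at (13, -4) does not reach this height (z outside [15, 24]); Combining (union): only the 25.5×10.5 cube is present, so the union is just that shape — boundary = 72.00 mm. Overall, the cross-section is a single solid region. Total boundary length (outer) = 72.00 mm.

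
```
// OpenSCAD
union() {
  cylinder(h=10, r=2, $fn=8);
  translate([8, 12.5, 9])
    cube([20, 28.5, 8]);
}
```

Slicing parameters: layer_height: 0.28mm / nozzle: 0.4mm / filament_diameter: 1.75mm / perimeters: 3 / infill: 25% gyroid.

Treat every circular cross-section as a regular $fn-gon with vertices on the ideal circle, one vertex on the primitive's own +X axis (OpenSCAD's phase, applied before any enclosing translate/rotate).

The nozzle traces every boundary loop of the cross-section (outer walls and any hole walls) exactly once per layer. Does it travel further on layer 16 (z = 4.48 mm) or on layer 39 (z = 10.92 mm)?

layer 39 (z = 10.92 mm)

Layer 16 (z = 4.48): the r=2 cylinder gives a regular 8-gon of circumradius 2 (constant along its height) (perimeter = 2·8·2.000·sin(180°/8) = 12.25 mm); the cube at (8, 12.5) is absent (z outside [9, 17]); Taking the union: only the r=2 cylinder is present, so the union is just that shape — boundary = 12.25 mm. So its perimeter = 12.25 mm. Layer 39 (z = 10.92): the cylinder does not reach this height (z outside [0, 10]); the cube at (8, 12.5) (footprint 20×28.5) is included at this height (perimeter 97.00 mm); Taking the union: only the 20×28.5 cube at (8, 12.5) is present, so the union is just that shape — boundary = 97.00 mm. So its perimeter = 97.00 mm. Layer 39 is larger (97.00 vs 12.25 mm).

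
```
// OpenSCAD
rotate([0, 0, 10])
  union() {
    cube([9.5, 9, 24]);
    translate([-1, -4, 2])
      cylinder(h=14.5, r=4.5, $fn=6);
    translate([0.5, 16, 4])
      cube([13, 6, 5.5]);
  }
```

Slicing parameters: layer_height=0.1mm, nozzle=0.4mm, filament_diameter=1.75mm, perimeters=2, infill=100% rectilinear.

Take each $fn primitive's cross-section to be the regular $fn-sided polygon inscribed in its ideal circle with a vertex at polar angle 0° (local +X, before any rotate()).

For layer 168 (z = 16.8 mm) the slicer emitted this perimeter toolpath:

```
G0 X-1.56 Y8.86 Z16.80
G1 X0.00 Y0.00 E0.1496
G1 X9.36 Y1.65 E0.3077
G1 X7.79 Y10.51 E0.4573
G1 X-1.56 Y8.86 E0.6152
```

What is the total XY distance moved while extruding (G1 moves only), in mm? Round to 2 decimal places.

Sum the Euclidean lengths of each G1 segment: total = 36.99 mm.

36.99 mm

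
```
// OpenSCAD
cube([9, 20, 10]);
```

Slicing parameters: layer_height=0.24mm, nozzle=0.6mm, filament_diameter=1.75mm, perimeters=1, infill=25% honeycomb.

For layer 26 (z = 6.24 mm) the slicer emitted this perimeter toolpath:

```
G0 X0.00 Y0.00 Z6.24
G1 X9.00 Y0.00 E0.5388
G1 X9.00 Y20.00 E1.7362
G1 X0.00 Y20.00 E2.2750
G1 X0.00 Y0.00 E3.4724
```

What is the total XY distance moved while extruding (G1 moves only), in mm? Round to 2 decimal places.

Sum the Euclidean lengths of each G1 segment: total = 58.00 mm.

58.00 mm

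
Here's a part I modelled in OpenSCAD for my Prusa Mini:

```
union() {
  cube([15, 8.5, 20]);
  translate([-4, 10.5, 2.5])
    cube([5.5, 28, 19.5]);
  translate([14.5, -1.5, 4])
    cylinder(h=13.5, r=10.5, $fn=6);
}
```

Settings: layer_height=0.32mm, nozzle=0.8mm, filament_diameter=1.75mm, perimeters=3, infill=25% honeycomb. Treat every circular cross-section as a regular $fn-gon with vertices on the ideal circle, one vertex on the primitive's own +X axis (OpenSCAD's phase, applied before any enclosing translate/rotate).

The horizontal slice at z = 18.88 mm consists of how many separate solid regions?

2

At z = 18.88 mm: the cube (footprint 15×8.5) is included at this height; the cube at (-4, 10.5) (footprint 5.5×28) is included at this height; the cylinder at (14.5, -1.5) does not reach this height (z outside [4, 17.5]); Combining (union): the 2 present regions are separate (no shared area or edge), so areas and boundary lengths simply add and each stays a separate island — 2 connected regions. The result has 2 disconnected regions.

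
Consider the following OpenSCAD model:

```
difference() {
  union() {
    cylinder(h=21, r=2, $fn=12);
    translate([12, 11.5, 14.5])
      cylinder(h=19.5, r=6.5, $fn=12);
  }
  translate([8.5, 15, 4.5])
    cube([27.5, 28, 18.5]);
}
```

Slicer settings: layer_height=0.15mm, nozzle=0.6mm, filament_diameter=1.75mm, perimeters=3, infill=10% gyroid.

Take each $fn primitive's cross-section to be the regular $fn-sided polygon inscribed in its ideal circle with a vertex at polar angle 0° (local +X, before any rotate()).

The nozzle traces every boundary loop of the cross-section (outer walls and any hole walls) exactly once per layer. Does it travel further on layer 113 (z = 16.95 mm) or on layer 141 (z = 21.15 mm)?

Layer 113 (z = 16.95): the cylinder: section is a regular 12-gon, circumradius r=2 (perimeter = 2·12·2.000·sin(180°/12) = 12.42 mm); the r=6.5 cylinder at (12, 11.5) contributes a regular 12-gon of circumradius 6.5 (perimeter = 2·12·6.500·sin(180°/12) = 40.38 mm); Taking the union: the 2 present regions are separate (no shared area or edge), so areas and boundary lengths simply add and each stays a separate island — boundary = 52.80 mm; the cube at (8.5, 15) (footprint 27.5×28) is included at this height (perimeter 111.00 mm); Taking the first minus the rest: starting from that combined region, the 27.5×28 cube at (8.5, 15) partially overlaps it — only the 19.44 mm² overlap (of its 770.00 mm²) is removed, clipping the outline — boundary = 53.46 mm. So its perimeter = 53.46 mm. Layer 141 (z = 21.15): the cylinder does not reach this height (z outside [0, 21]); the r=6.5 cylinder at (12, 11.5) contributes a regular 12-gon of circumradius 6.5 (perimeter = 2·12·6.500·sin(180°/12) = 40.38 mm); Taking the union: only the r=6.5 cylinder at (12, 11.5) is present, so the union is just that shape — boundary = 40.38 mm; the cube at (8.5, 15) (footprint 27.5×28) is included at this height (perimeter 111.00 mm); After the difference (first − rest): starting from that combined region, the 27.5×28 cube at (8.5, 15) partially overlaps it — only the 19.44 mm² overlap (of its 770.00 mm²) is removed, clipping the outline — boundary = 41.04 mm. So its perimeter = 41.04 mm. Layer 113 is larger (53.46 vs 41.04 mm).

layer 113 (z = 16.95 mm)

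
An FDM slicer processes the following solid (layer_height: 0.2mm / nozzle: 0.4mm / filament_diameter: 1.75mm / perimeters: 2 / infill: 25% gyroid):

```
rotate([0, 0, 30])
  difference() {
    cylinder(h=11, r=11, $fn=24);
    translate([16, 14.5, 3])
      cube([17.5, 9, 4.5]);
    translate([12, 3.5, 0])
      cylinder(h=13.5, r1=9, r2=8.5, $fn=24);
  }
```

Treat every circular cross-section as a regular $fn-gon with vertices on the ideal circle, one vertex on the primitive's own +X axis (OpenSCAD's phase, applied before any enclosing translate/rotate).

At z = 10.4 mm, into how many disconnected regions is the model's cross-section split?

At z = 10.4 mm: the r=11 cylinder gives a regular 24-gon of circumradius 11 (constant along its height); the cube at (16, 14.5) is not intersected at this z (z outside [3, 7.5]); the cone at (12, 3.5): at t=0.770 of its height the radius interpolates to r₁+(r₂−r₁)t = 8.615, giving a regular 24-gon of that circumradius; After the difference (first − rest): starting from the r=11 cylinder, the cone at (12, 3.5) partially overlaps it — only the 71.91 mm² overlap (of its 230.50 mm²) is removed, clipping the outline — 1 connected region; (rotated 30° about Z; rotation is an isometry so areas/perimeters/island counts are preserved). The result has 1 disconnected region.

1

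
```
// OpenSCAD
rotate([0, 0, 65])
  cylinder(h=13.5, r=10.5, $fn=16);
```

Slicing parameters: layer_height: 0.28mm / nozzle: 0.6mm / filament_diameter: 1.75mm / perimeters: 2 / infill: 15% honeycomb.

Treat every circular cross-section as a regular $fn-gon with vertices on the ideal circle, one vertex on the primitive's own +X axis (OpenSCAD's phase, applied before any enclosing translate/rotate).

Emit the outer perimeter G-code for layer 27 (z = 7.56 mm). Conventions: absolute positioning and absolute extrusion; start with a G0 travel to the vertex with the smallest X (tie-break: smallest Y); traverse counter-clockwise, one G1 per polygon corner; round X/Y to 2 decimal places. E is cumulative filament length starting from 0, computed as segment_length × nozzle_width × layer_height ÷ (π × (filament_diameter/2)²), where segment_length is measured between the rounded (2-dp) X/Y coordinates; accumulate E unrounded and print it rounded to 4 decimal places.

At z = 7.56 mm: the r=10.5 cylinder contributes a regular 16-gon of circumradius 10.5; (rotated 65° about Z; rotation is an isometry so areas/perimeters/island counts are preserved). The outline is a single polygon with 16 vertices. Extrusion per mm of travel: 0.6 × 0.28 / (π × 0.875²) = 0.069846. Accumulating E over each segment gives final E = 4.5788.

G0 X-10.49 Y0.46 Z7.56
G1 X-9.87 Y-3.59 E0.2862
G1 X-7.74 Y-7.09 E0.5723
G1 X-4.44 Y-9.52 E0.8586
G1 X-0.46 Y-10.49 E1.1447
G1 X3.59 Y-9.87 E1.4309
G1 X7.09 Y-7.74 E1.7171
G1 X9.52 Y-4.44 E2.0033
G1 X10.49 Y-0.46 E2.2894
G1 X9.87 Y3.59 E2.5756
G1 X7.74 Y7.09 E2.8618
G1 X4.44 Y9.52 E3.1480
G1 X0.46 Y10.49 E3.4341
G1 X-3.59 Y9.87 E3.7203
G1 X-7.09 Y7.74 E4.0065
G1 X-9.52 Y4.44 E4.2927
G1 X-10.49 Y0.46 E4.5788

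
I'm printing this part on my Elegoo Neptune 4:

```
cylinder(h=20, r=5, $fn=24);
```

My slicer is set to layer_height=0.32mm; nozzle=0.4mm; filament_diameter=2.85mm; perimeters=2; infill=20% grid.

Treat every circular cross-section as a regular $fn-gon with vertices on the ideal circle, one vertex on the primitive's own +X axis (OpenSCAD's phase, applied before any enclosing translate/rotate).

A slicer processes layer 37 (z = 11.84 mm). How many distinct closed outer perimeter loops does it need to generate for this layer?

1

At z = 11.84 mm: the cylinder: section is a regular 24-gon, circumradius r=5. The result has 1 disconnected region.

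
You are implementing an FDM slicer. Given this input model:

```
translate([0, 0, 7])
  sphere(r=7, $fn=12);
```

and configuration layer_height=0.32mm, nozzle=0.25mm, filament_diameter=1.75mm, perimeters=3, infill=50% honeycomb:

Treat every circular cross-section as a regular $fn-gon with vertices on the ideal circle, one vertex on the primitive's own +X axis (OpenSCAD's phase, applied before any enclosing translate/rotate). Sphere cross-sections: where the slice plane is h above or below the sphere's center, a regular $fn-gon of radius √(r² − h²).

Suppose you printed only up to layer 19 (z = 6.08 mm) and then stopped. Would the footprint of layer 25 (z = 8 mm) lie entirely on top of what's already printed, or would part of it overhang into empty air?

Compare the two slices. At z = 6.08: the r=7 sphere slices to a regular 12-gon of circumradius 6.939 (√(r²−h²) with h=0.92 from center) (area = (12/2)·6.939²·sin(360°/12) = 144.46 mm²). At z = 8: the r=7 sphere slices to a regular 12-gon of circumradius 6.928 (√(r²−h²) with h=1 from center) (area = (12/2)·6.928²·sin(360°/12) = 144.00 mm²). Checking containment: the cross-section at z = 8 is a subset of the cross-section at z = 6.08.

entirely on top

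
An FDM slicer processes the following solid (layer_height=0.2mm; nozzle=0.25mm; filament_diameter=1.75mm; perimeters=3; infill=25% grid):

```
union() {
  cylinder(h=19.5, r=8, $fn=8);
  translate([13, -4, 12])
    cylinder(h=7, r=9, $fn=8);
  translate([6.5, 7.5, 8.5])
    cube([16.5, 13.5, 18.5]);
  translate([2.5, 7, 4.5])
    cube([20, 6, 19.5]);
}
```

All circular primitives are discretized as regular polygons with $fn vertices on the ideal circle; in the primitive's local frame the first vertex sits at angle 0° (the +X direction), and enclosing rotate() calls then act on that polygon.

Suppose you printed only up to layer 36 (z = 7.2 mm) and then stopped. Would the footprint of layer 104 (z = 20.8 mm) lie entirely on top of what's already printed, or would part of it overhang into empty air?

Compare the two slices. At z = 7.2: the r=8 cylinder gives a regular 8-gon of circumradius 8 (constant along its height) (area = (8/2)·8.000²·sin(360°/8) = 181.02 mm²); the cylinder at (13, -4) is not intersected at this z (z outside [12, 19]); the cube at (6.5, 7.5) is not intersected at this z (z outside [8.5, 27]); the 20×6 cube at (2.5, 7) contributes its full rectangle (area 120.00 mm²); Combining (union): the 2 present regions are separate (no shared area or edge), so areas and boundary lengths simply add and each stays a separate island — area = 301.02 mm². At z = 20.8: the cylinder is absent (z outside [0, 19.5]); the cylinder at (13, -4) is not intersected at this z (z outside [12, 19]); the cube at (6.5, 7.5) is present — its section is the full 16.5×13.5 rectangle (area 222.75 mm²); the 20×6 cube at (2.5, 7) contributes its full rectangle (area 120.00 mm²); Taking the union: the regions partially overlap — summed areas 342.75 mm² minus the doubly-counted overlap 88.00 mm² gives 254.75 mm² — area = 254.75 mm². Checking containment: at z = 20.8 the cross-section extends beyond the z = 7.2 cross-section by about 134.75 mm².

part overhangs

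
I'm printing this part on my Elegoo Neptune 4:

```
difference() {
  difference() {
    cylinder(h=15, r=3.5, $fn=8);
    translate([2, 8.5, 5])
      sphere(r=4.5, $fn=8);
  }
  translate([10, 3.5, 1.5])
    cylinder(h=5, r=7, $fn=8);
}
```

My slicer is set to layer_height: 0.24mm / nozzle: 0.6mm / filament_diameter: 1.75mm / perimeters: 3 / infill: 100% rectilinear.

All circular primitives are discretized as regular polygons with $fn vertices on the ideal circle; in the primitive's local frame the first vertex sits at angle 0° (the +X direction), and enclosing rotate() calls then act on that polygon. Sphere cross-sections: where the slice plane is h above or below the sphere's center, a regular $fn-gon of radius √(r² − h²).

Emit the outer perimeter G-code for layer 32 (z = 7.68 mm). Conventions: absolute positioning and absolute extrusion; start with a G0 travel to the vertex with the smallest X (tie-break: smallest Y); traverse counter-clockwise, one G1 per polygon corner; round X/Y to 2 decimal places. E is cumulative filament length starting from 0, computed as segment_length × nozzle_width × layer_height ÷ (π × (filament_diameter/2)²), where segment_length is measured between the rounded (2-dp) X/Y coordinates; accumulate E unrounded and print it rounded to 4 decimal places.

At z = 7.68 mm: the cylinder: section is a regular 8-gon, circumradius r=3.5; the r=4.5 sphere at (2, 8.5) slices to a regular 8-gon of circumradius 3.615 (√(r²−h²) with h=2.68 from center); Taking the first minus the rest: starting from the r=3.5 cylinder, the r=4.5 sphere at (2, 8.5) misses the remaining region (no effect) — 1 connected region; the cylinder at (10, 3.5) does not reach this height (z outside [1.5, 6.5]); After the difference (first − rest): none of the subtracted shapes is present at this height, so the result so far is unchanged — 1 connected region. The outline is a single polygon with 8 vertices. Extrusion per mm of travel: 0.6 × 0.24 / (π × 0.875²) = 0.059868. Accumulating E over each segment gives final E = 1.2817.

G0 X-3.50 Y0.00 Z7.68
G1 X-2.47 Y-2.47 E0.1602
G1 X0.00 Y-3.50 E0.3204
G1 X2.47 Y-2.47 E0.4806
G1 X3.50 Y0.00 E0.6409
G1 X2.47 Y2.47 E0.8011
G1 X0.00 Y3.50 E0.9613
G1 X-2.47 Y2.47 E1.1215
G1 X-3.50 Y0.00 E1.2817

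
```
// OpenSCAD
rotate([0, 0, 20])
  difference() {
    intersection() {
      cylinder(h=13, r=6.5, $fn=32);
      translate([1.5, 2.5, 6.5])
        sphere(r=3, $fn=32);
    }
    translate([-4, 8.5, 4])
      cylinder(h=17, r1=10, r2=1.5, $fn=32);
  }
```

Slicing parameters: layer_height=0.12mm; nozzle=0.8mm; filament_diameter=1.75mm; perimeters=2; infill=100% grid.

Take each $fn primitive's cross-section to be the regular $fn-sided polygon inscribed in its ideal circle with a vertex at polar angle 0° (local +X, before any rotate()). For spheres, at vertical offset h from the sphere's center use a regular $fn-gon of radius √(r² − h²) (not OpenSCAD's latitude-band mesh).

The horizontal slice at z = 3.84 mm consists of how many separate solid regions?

1

At z = 3.84 mm: the r=6.5 cylinder gives a regular 32-gon of circumradius 6.5 (constant along its height); the r=3 sphere at (1.5, 2.5) slices to a regular 32-gon of circumradius 1.387 (√(r²−h²) with h=2.66 from center); After intersecting: the r=3 sphere at (1.5, 2.5) lies inside the r=6.5 cylinder, so the common part is the r=3 sphere at (1.5, 2.5) itself — 1 connected region; the cone at (-4, 8.5) does not reach this height (z outside [4, 21]); After the difference (first − rest): none of the subtracted shapes is present at this height, so that combined region is unchanged — 1 connected region; (rotated 20° about Z; rotation is an isometry so areas/perimeters/island counts are preserved). The result has 1 disconnected region.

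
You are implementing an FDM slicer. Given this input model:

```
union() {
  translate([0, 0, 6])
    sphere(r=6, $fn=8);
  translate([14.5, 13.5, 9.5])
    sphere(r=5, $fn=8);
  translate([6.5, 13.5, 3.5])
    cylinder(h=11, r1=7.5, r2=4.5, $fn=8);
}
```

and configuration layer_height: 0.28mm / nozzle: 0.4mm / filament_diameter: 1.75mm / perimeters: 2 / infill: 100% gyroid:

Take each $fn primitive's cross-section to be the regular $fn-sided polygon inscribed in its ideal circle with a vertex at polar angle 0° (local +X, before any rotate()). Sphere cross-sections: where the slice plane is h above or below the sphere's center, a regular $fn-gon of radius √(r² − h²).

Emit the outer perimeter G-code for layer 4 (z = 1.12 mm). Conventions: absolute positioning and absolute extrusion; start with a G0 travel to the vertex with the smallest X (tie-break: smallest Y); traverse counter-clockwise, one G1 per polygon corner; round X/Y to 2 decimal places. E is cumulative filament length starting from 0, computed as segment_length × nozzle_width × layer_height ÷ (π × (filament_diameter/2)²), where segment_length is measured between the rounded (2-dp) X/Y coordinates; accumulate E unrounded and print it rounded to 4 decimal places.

G0 X-3.49 Y0.00 Z1.12
G1 X-2.47 Y-2.47 E0.1244
G1 X0.00 Y-3.49 E0.2489
G1 X2.47 Y-2.47 E0.3733
G1 X3.49 Y0.00 E0.4977
G1 X2.47 Y2.47 E0.6222
G1 X0.00 Y3.49 E0.7466
G1 X-2.47 Y2.47 E0.8710
G1 X-3.49 Y0.00 E0.9955

At z = 1.12 mm: the r=6 sphere slices to a regular 8-gon of circumradius 3.491 (√(r²−h²) with h=4.88 from center); the sphere at (14.5, 13.5) is not intersected at this z (|z−center|=8.380 > r=5); the cone at (6.5, 13.5) is absent (z outside [3.5, 14.5]); Taking the union: only the r=6 sphere is present, so the union is just that shape — 1 connected region. The outline is a single polygon with 8 vertices. Extrusion per mm of travel: 0.4 × 0.28 / (π × 0.875²) = 0.046564. Accumulating E over each segment gives final E = 0.9955.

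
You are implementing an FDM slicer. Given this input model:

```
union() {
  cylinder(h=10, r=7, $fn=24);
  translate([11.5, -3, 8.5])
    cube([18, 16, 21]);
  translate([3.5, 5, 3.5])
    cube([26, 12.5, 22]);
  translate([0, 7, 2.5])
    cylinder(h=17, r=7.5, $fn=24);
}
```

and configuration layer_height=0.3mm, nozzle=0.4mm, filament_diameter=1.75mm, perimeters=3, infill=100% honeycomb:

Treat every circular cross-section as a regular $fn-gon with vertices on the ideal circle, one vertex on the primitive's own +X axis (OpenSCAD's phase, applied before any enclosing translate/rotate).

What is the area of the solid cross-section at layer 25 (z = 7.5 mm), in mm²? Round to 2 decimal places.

At z = 7.5 mm: the r=7 cylinder contributes a regular 24-gon of circumradius 7 (area = (24/2)·7.000²·sin(360°/24) = 152.19 mm²); the cube at (11.5, -3) is absent (z outside [8.5, 29.5]); the cube at (3.5, 5) (footprint 26×12.5) is included at this height (area 325.00 mm²); the cylinder at (0, 7): section is a regular 24-gon, circumradius r=7.5 (area = (24/2)·7.500²·sin(360°/24) = 174.70 mm²); Combining (union): the regions partially overlap — summed areas 651.89 mm² minus the doubly-counted overlap 92.66 mm² gives 559.22 mm² — area = 559.22 mm². Overall, the cross-section is a single solid region. Net area = 559.22 mm².

559.22 mm²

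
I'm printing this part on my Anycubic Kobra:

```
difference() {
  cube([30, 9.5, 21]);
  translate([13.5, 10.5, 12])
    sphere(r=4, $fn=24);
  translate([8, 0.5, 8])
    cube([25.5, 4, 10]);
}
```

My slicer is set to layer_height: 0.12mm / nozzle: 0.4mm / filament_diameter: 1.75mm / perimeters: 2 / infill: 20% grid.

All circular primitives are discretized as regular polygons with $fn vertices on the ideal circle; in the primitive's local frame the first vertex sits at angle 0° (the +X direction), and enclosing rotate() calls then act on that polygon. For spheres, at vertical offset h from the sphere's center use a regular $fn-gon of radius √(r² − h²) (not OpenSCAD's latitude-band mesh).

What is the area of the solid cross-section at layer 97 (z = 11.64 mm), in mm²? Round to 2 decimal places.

180.19 mm²

At z = 11.64 mm: the cube (footprint 30×9.5) is included at this height (area 285.00 mm²); the r=4 sphere at (13.5, 10.5) contributes a regular 24-gon of circumradius √(4²−0.36²) = 3.984 (area = (24/2)·3.984²·sin(360°/24) = 49.29 mm²); the cube at (8, 0.5) (footprint 25.5×4) is included at this height (area 102.00 mm²); After the difference (first − rest): starting from the 30×9.5 cube (285.00 mm²), the r=4 sphere at (13.5, 10.5) partially overlaps it — only the 16.81 mm² overlap (of its 49.29 mm²) is removed, clipping the outline; the 25.5×4 cube at (8, 0.5) partially overlaps it — only the 88.00 mm² overlap (of its 102.00 mm²) is removed, clipping the outline — area = 180.19 mm². Overall, the cross-section is a single solid region. Net area = 180.19 mm².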